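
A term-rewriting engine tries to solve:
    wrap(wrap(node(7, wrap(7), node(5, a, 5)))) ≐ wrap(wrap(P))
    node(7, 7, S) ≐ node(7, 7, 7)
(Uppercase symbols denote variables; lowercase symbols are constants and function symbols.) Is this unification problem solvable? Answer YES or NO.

Decompose wrap/1: wrap(node(7, wrap(7), node(5, a, 5))) ≐ wrap(P).
Decompose wrap/1: node(7, wrap(7), node(5, a, 5)) ≐ P.
Bind P := node(7, wrap(7), node(5, a, 5)); no other remaining equation mentions P.
Decompose node/3: 7 ≐ 7,  7 ≐ 7,  S ≐ 7.
Delete trivial equation 7 ≐ 7.
Delete trivial equation 7 ≐ 7.
Bind S := 7.
No equations remain and no clash or occurs-check failure arose, so a unifier exists.

YES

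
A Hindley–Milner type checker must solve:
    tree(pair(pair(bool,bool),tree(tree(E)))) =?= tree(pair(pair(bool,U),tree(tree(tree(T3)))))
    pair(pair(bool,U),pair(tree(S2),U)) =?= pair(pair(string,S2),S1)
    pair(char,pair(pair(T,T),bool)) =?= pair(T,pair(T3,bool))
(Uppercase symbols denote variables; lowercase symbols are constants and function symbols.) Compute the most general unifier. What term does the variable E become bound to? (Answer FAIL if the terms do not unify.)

FAIL

Decompose tree/1: pair(pair(bool,bool),tree(tree(E))) =?= pair(pair(bool,U),tree(tree(tree(T3)))).
Decompose pair/2: pair(bool,bool) =?= pair(bool,U),  tree(tree(E)) =?= tree(tree(tree(T3))).
Decompose pair/2: bool =?= bool,  bool =?= U.
Delete trivial equation bool =?= bool.
Bind U := bool; substituting into the one remaining equation that mentions U gives: pair(pair(bool,bool),pair(tree(S2),bool)) =?= pair(pair(string,S2),S1).
Decompose tree/1: tree(E) =?= tree(tree(T3)).
Decompose tree/1: E =?= tree(T3).
Bind E := tree(T3); no other remaining equation mentions E.
Decompose pair/2: pair(bool,bool) =?= pair(string,S2),  pair(tree(S2),bool) =?= S1.
Decompose pair/2: bool =?= string,  bool =?= S2.
Clash: constants bool and string differ; no unifier exists.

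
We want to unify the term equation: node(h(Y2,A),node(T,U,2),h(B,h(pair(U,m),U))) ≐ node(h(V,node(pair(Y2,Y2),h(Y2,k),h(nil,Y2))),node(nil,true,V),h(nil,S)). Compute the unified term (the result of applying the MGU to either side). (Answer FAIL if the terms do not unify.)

node(h(2,node(pair(2,2),h(2,k),h(nil,2))),node(nil,true,2),h(nil,h(pair(true,m),true)))

Decompose node/3: h(Y2,A) ≐ h(V,node(pair(Y2,Y2),h(Y2,k),h(nil,Y2))),  node(T,U,2) ≐ node(nil,true,V),  h(B,h(pair(U,m),U)) ≐ h(nil,S).
Decompose h/2: Y2 ≐ V,  A ≐ node(pair(Y2,Y2),h(Y2,k),h(nil,Y2)).
Bind Y2 := V; substituting into the one remaining equation that mentions Y2 gives: A ≐ node(pair(V,V),h(V,k),h(nil,V)).
Bind A := node(pair(V,V),h(V,k),h(nil,V)); no other remaining equation mentions A.
Decompose node/3: T ≐ nil,  U ≐ true,  2 ≐ V.
Bind T := nil; no other remaining equation mentions T.
Bind U := true; substituting into the one remaining equation that mentions U gives: h(B,h(pair(true,m),true)) ≐ h(nil,S).
Bind V := 2; no other remaining equation mentions V. Substituting into the earlier bindings gives Y2 := 2, A := node(pair(2,2),h(2,k),h(nil,2)).
Decompose h/2: B ≐ nil,  h(pair(true,m),true) ≐ S.
Bind B := nil; no other remaining equation mentions B.
Bind S := h(pair(true,m),true).
Applying the MGU to either side gives node(h(2,node(pair(2,2),h(2,k),h(nil,2))),node(nil,true,2),h(nil,h(pair(true,m),true))).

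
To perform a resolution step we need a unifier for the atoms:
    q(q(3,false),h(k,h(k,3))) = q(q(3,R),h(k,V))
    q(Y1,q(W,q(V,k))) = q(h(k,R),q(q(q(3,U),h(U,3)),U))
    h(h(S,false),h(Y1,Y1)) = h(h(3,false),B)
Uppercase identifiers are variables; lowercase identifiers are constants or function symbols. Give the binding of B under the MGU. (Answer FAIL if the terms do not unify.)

h(h(k,false),h(k,false))

Decompose q/2: q(3,false) = q(3,R),  h(k,h(k,3)) = h(k,V).
Decompose q/2: 3 = 3,  false = R.
Delete trivial equation 3 = 3.
Bind R := false; substituting into the one remaining equation that mentions R gives: q(Y1,q(W,q(V,k))) = q(h(k,false),q(q(q(3,U),h(U,3)),U)).
Decompose h/2: k = k,  h(k,3) = V.
Delete trivial equation k = k.
Bind V := h(k,3); substituting into the one remaining equation that mentions V gives: q(Y1,q(W,q(h(k,3),k))) = q(h(k,false),q(q(q(3,U),h(U,3)),U)).
Decompose q/2: Y1 = h(k,false),  q(W,q(h(k,3),k)) = q(q(q(3,U),h(U,3)),U).
Bind Y1 := h(k,false); substituting into the one remaining equation that mentions Y1 gives: h(h(S,false),h(h(k,false),h(k,false))) = h(h(3,false),B).
Decompose q/2: W = q(q(3,U),h(U,3)),  q(h(k,3),k) = U.
Bind W := q(q(3,U),h(U,3)); no other remaining equation mentions W.
Bind U := q(h(k,3),k); no other remaining equation mentions U. Substituting into the earlier binding gives W := q(q(3,q(h(k,3),k)),h(q(h(k,3),k),3)).
Decompose h/2: h(S,false) = h(3,false),  h(h(k,false),h(k,false)) = B.
Decompose h/2: S = 3,  false = false.
Bind S := 3; no other remaining equation mentions S.
Delete trivial equation false = false.
Bind B := h(h(k,false),h(k,false)).
MGU = { R -> false, V -> h(k,3), Y1 -> h(k,false), W -> q(q(3,q(h(k,3),k)),h(q(h(k,3),k),3)), U -> q(h(k,3),k), S -> 3, B -> h(h(k,false),h(k,false)) }, so B -> h(h(k,false),h(k,false)).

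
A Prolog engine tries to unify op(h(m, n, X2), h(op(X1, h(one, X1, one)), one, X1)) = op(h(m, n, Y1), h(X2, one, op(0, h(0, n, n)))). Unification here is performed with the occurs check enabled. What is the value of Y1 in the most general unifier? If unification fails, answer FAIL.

Decompose op/2: h(m, n, X2) = h(m, n, Y1),  h(op(X1, h(one, X1, one)), one, X1) = h(X2, one, op(0, h(0, n, n))).
Decompose h/3: m = m,  n = n,  X2 = Y1.
Delete trivial equation m = m.
Delete trivial equation n = n.
Bind X2 := Y1; substituting into the remaining equation gives: h(op(X1, h(one, X1, one)), one, X1) = h(Y1, one, op(0, h(0, n, n))).
Decompose h/3: op(X1, h(one, X1, one)) = Y1,  one = one,  X1 = op(0, h(0, n, n)).
Bind Y1 := op(X1, h(one, X1, one)); no other remaining equation mentions Y1. Substituting into the earlier binding gives X2 := op(X1, h(one, X1, one)).
Delete trivial equation one = one.
Bind X1 := op(0, h(0, n, n)). Substituting into the earlier bindings gives X2 := op(op(0, h(0, n, n)), h(one, op(0, h(0, n, n)), one)), Y1 := op(op(0, h(0, n, n)), h(one, op(0, h(0, n, n)), one)).
MGU = { X2 = op(op(0, h(0, n, n)), h(one, op(0, h(0, n, n)), one)), Y1 = op(op(0, h(0, n, n)), h(one, op(0, h(0, n, n)), one)), X1 = op(0, h(0, n, n)) }, so Y1 = op(op(0, h(0, n, n)), h(one, op(0, h(0, n, n)), one)).

op(op(0, h(0, n, n)), h(one, op(0, h(0, n, n)), one))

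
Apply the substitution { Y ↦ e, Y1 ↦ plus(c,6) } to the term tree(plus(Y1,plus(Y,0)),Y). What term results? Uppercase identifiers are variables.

tree(plus(plus(c,6),plus(e,0)),e)

Replace each occurrence of Y with e.
Replace each occurrence of Y1 with plus(c,6).
Result: tree(plus(plus(c,6),plus(e,0)),e).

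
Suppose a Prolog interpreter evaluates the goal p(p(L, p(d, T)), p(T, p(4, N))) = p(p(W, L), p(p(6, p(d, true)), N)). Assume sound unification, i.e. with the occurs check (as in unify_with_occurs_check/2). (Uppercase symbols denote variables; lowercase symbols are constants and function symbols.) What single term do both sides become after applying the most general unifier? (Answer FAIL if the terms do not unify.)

FAIL

Decompose p/2: p(L, p(d, T)) = p(W, L),  p(T, p(4, N)) = p(p(6, p(d, true)), N).
Decompose p/2: L = W,  p(d, T) = L.
Bind L := W; substituting into the one remaining equation that mentions L gives: p(d, T) = W.
Bind W := p(d, T); no other remaining equation mentions W. Substituting into the earlier binding gives L := p(d, T).
Decompose p/2: T = p(6, p(d, true)),  p(4, N) = N.
Bind T := p(6, p(d, true)); no other remaining equation mentions T. Substituting into the earlier bindings gives L := p(d, p(6, p(d, true))), W := p(d, p(6, p(d, true))).
Occurs check fails: N occurs in p(4, N); the equation N = p(4, N) has no finite solution.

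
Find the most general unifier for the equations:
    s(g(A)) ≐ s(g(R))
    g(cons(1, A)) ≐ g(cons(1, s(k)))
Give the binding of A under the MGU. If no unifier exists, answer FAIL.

s(k)

Decompose s/1: g(A) ≐ g(R).
Decompose g/1: A ≐ R.
Bind A := R; substituting into the remaining equation gives: g(cons(1, R)) ≐ g(cons(1, s(k))).
Decompose g/1: cons(1, R) ≐ cons(1, s(k)).
Decompose cons/2: 1 ≐ 1,  R ≐ s(k).
Delete trivial equation 1 ≐ 1.
Bind R := s(k). Substituting into the earlier binding gives A := s(k).
MGU = { A := s(k), R := s(k) }, so A := s(k).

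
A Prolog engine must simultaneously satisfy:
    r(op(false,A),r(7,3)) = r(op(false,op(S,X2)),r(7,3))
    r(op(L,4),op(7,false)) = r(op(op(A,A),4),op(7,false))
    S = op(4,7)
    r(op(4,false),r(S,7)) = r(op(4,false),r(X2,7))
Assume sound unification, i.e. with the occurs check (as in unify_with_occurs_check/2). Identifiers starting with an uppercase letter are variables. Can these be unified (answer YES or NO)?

YES

Decompose r/2: op(false,A) = op(false,op(S,X2)),  r(7,3) = r(7,3).
Decompose op/2: false = false,  A = op(S,X2).
Delete trivial equation false = false.
Bind A := op(S,X2); substituting into the one remaining equation that mentions A gives: r(op(L,4),op(7,false)) = r(op(op(op(S,X2),op(S,X2)),4),op(7,false)).
Delete trivial equation r(7,3) = r(7,3).
Decompose r/2: op(L,4) = op(op(op(S,X2),op(S,X2)),4),  op(7,false) = op(7,false).
Decompose op/2: L = op(op(S,X2),op(S,X2)),  4 = 4.
Bind L := op(op(S,X2),op(S,X2)); no other remaining equation mentions L.
Delete trivial equation 4 = 4.
Delete trivial equation op(7,false) = op(7,false).
Bind S := op(4,7); substituting into the remaining equation gives: r(op(4,false),r(op(4,7),7)) = r(op(4,false),r(X2,7)). Substituting into the earlier bindings gives A := op(op(4,7),X2), L := op(op(op(4,7),X2),op(op(4,7),X2)).
Decompose r/2: op(4,false) = op(4,false),  r(op(4,7),7) = r(X2,7).
Delete trivial equation op(4,false) = op(4,false).
Decompose r/2: op(4,7) = X2,  7 = 7.
Bind X2 := op(4,7); no other remaining equation mentions X2. Substituting into the earlier bindings gives A := op(op(4,7),op(4,7)), L := op(op(op(4,7),op(4,7)),op(op(4,7),op(4,7))).
Delete trivial equation 7 = 7.
No equations remain and no clash or occurs-check failure arose, so a unifier exists.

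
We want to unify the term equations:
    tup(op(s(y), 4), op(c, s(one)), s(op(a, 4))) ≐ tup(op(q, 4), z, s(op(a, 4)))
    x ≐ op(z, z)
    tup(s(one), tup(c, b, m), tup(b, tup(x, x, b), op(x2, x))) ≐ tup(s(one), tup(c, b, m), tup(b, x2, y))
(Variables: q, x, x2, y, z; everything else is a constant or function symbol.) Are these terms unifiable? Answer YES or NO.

YES

Decompose tup/3: op(s(y), 4) ≐ op(q, 4),  op(c, s(one)) ≐ z,  s(op(a, 4)) ≐ s(op(a, 4)).
Decompose op/2: s(y) ≐ q,  4 ≐ 4.
Bind q := s(y); no other remaining equation mentions q.
Delete trivial equation 4 ≐ 4.
Bind z := op(c, s(one)); substituting into the one remaining equation that mentions z gives: x ≐ op(op(c, s(one)), op(c, s(one))).
Delete trivial equation s(op(a, 4)) ≐ s(op(a, 4)).
Bind x := op(op(c, s(one)), op(c, s(one))); substituting into the remaining equation gives: tup(s(one), tup(c, b, m), tup(b, tup(op(op(c, s(one)), op(c, s(one))), op(op(c, s(one)), op(c, s(one))), b), op(x2, op(op(c, s(one)), op(c, s(one)))))) ≐ tup(s(one), tup(c, b, m), tup(b, x2, y)).
Decompose tup/3: s(one) ≐ s(one),  tup(c, b, m) ≐ tup(c, b, m),  tup(b, tup(op(op(c, s(one)), op(c, s(one))), op(op(c, s(one)), op(c, s(one))), b), op(x2, op(op(c, s(one)), op(c, s(one))))) ≐ tup(b, x2, y).
Delete trivial equation s(one) ≐ s(one).
Delete trivial equation tup(c, b, m) ≐ tup(c, b, m).
Decompose tup/3: b ≐ b,  tup(op(op(c, s(one)), op(c, s(one))), op(op(c, s(one)), op(c, s(one))), b) ≐ x2,  op(x2, op(op(c, s(one)), op(c, s(one)))) ≐ y.
Delete trivial equation b ≐ b.
Bind x2 := tup(op(op(c, s(one)), op(c, s(one))), op(op(c, s(one)), op(c, s(one))), b); substituting into the remaining equation gives: op(tup(op(op(c, s(one)), op(c, s(one))), op(op(c, s(one)), op(c, s(one))), b), op(op(c, s(one)), op(c, s(one)))) ≐ y.
Bind y := op(tup(op(op(c, s(one)), op(c, s(one))), op(op(c, s(one)), op(c, s(one))), b), op(op(c, s(one)), op(c, s(one)))). Substituting into the earlier binding gives q := s(op(tup(op(op(c, s(one)), op(c, s(one))), op(op(c, s(one)), op(c, s(one))), b), op(op(c, s(one)), op(c, s(one))))).
No equations remain and no clash or occurs-check failure arose, so a unifier exists.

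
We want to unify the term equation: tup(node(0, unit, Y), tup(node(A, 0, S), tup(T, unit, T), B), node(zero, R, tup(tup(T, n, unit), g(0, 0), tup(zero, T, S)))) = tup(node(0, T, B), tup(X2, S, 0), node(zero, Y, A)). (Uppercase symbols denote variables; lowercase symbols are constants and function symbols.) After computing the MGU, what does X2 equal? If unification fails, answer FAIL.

node(tup(tup(unit, n, unit), g(0, 0), tup(zero, unit, tup(unit, unit, unit))), 0, tup(unit, unit, unit))

Decompose tup/3: node(0, unit, Y) = node(0, T, B),  tup(node(A, 0, S), tup(T, unit, T), B) = tup(X2, S, 0),  node(zero, R, tup(tup(T, n, unit), g(0, 0), tup(zero, T, S))) = node(zero, Y, A).
Decompose node/3: 0 = 0,  unit = T,  Y = B.
Delete trivial equation 0 = 0.
Bind T := unit; substituting into the 2 remaining equations that mention T gives: tup(node(A, 0, S), tup(unit, unit, unit), B) = tup(X2, S, 0),  node(zero, R, tup(tup(unit, n, unit), g(0, 0), tup(zero, unit, S))) = node(zero, Y, A).
Bind Y := B; substituting into the one remaining equation that mentions Y gives: node(zero, R, tup(tup(unit, n, unit), g(0, 0), tup(zero, unit, S))) = node(zero, B, A).
Decompose tup/3: node(A, 0, S) = X2,  tup(unit, unit, unit) = S,  B = 0.
Bind X2 := node(A, 0, S); no other remaining equation mentions X2.
Bind S := tup(unit, unit, unit); substituting into the one remaining equation that mentions S gives: node(zero, R, tup(tup(unit, n, unit), g(0, 0), tup(zero, unit, tup(unit, unit, unit)))) = node(zero, B, A). Substituting into the earlier binding gives X2 := node(A, 0, tup(unit, unit, unit)).
Bind B := 0; substituting into the remaining equation gives: node(zero, R, tup(tup(unit, n, unit), g(0, 0), tup(zero, unit, tup(unit, unit, unit)))) = node(zero, 0, A). Substituting into the earlier binding gives Y := 0.
Decompose node/3: zero = zero,  R = 0,  tup(tup(unit, n, unit), g(0, 0), tup(zero, unit, tup(unit, unit, unit))) = A.
Delete trivial equation zero = zero.
Bind R := 0; no other remaining equation mentions R.
Bind A := tup(tup(unit, n, unit), g(0, 0), tup(zero, unit, tup(unit, unit, unit))). Substituting into the earlier binding gives X2 := node(tup(tup(unit, n, unit), g(0, 0), tup(zero, unit, tup(unit, unit, unit))), 0, tup(unit, unit, unit)).
MGU = { T ↦ unit, Y ↦ 0, X2 ↦ node(tup(tup(unit, n, unit), g(0, 0), tup(zero, unit, tup(unit, unit, unit))), 0, tup(unit, unit, unit)), S ↦ tup(unit, unit, unit), B ↦ 0, R ↦ 0, A ↦ tup(tup(unit, n, unit), g(0, 0), tup(zero, unit, tup(unit, unit, unit))) }, so X2 ↦ node(tup(tup(unit, n, unit), g(0, 0), tup(zero, unit, tup(unit, unit, unit))), 0, tup(unit, unit, unit)).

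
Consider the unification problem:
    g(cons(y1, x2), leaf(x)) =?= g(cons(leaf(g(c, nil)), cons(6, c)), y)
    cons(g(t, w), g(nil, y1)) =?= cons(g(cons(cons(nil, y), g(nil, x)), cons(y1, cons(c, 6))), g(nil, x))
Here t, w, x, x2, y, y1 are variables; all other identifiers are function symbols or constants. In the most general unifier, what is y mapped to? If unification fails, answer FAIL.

leaf(leaf(g(c, nil)))

Decompose g/2: cons(y1, x2) =?= cons(leaf(g(c, nil)), cons(6, c)),  leaf(x) =?= y.
Decompose cons/2: y1 =?= leaf(g(c, nil)),  x2 =?= cons(6, c).
Bind y1 := leaf(g(c, nil)); substituting into the one remaining equation that mentions y1 gives: cons(g(t, w), g(nil, leaf(g(c, nil)))) =?= cons(g(cons(cons(nil, y), g(nil, x)), cons(leaf(g(c, nil)), cons(c, 6))), g(nil, x)).
Bind x2 := cons(6, c); no other remaining equation mentions x2.
Bind y := leaf(x); substituting into the remaining equation gives: cons(g(t, w), g(nil, leaf(g(c, nil)))) =?= cons(g(cons(cons(nil, leaf(x)), g(nil, x)), cons(leaf(g(c, nil)), cons(c, 6))), g(nil, x)).
Decompose cons/2: g(t, w) =?= g(cons(cons(nil, leaf(x)), g(nil, x)), cons(leaf(g(c, nil)), cons(c, 6))),  g(nil, leaf(g(c, nil))) =?= g(nil, x).
Decompose g/2: t =?= cons(cons(nil, leaf(x)), g(nil, x)),  w =?= cons(leaf(g(c, nil)), cons(c, 6)).
Bind t := cons(cons(nil, leaf(x)), g(nil, x)); no other remaining equation mentions t.
Bind w := cons(leaf(g(c, nil)), cons(c, 6)); no other remaining equation mentions w.
Decompose g/2: nil =?= nil,  leaf(g(c, nil)) =?= x.
Delete trivial equation nil =?= nil.
Bind x := leaf(g(c, nil)). Substituting into the earlier bindings gives y := leaf(leaf(g(c, nil))), t := cons(cons(nil, leaf(leaf(g(c, nil)))), g(nil, leaf(g(c, nil)))).
MGU = { y1 ↦ leaf(g(c, nil)), x2 ↦ cons(6, c), y ↦ leaf(leaf(g(c, nil))), t ↦ cons(cons(nil, leaf(leaf(g(c, nil)))), g(nil, leaf(g(c, nil)))), w ↦ cons(leaf(g(c, nil)), cons(c, 6)), x ↦ leaf(g(c, nil)) }, so y ↦ leaf(leaf(g(c, nil))).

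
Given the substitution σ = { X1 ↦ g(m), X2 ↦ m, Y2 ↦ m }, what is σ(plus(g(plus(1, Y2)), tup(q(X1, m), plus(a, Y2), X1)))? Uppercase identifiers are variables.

Replace each occurrence of X1 with g(m).
Replace each occurrence of Y2 with m.
Result: plus(g(plus(1, m)), tup(q(g(m), m), plus(a, m), g(m))).

plus(g(plus(1, m)), tup(q(g(m), m), plus(a, m), g(m)))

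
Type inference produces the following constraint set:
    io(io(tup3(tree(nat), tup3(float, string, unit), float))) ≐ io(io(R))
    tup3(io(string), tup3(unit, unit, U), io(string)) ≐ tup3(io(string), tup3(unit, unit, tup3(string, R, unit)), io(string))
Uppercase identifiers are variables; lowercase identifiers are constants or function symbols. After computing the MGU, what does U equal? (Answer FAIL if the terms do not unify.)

Decompose io/1: io(tup3(tree(nat), tup3(float, string, unit), float)) ≐ io(R).
Decompose io/1: tup3(tree(nat), tup3(float, string, unit), float) ≐ R.
Bind R := tup3(tree(nat), tup3(float, string, unit), float); substituting into the remaining equation gives: tup3(io(string), tup3(unit, unit, U), io(string)) ≐ tup3(io(string), tup3(unit, unit, tup3(string, tup3(tree(nat), tup3(float, string, unit), float), unit)), io(string)).
Decompose tup3/3: io(string) ≐ io(string),  tup3(unit, unit, U) ≐ tup3(unit, unit, tup3(string, tup3(tree(nat), tup3(float, string, unit), float), unit)),  io(string) ≐ io(string).
Delete trivial equation io(string) ≐ io(string).
Decompose tup3/3: unit ≐ unit,  unit ≐ unit,  U ≐ tup3(string, tup3(tree(nat), tup3(float, string, unit), float), unit).
Delete trivial equation unit ≐ unit.
Delete trivial equation unit ≐ unit.
Bind U := tup3(string, tup3(tree(nat), tup3(float, string, unit), float), unit); no other remaining equation mentions U.
Delete trivial equation io(string) ≐ io(string).
MGU = { R := tup3(tree(nat), tup3(float, string, unit), float), U := tup3(string, tup3(tree(nat), tup3(float, string, unit), float), unit) }, so U := tup3(string, tup3(tree(nat), tup3(float, string, unit), float), unit).

tup3(string, tup3(tree(nat), tup3(float, string, unit), float), unit)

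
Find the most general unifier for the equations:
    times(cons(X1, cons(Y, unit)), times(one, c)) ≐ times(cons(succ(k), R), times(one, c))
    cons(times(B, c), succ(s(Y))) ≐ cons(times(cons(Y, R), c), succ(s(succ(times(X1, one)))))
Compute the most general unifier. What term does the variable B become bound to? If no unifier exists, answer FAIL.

Decompose times/2: cons(X1, cons(Y, unit)) ≐ cons(succ(k), R),  times(one, c) ≐ times(one, c).
Decompose cons/2: X1 ≐ succ(k),  cons(Y, unit) ≐ R.
Bind X1 := succ(k); substituting into the one remaining equation that mentions X1 gives: cons(times(B, c), succ(s(Y))) ≐ cons(times(cons(Y, R), c), succ(s(succ(times(succ(k), one))))).
Bind R := cons(Y, unit); substituting into the one remaining equation that mentions R gives: cons(times(B, c), succ(s(Y))) ≐ cons(times(cons(Y, cons(Y, unit)), c), succ(s(succ(times(succ(k), one))))).
Delete trivial equation times(one, c) ≐ times(one, c).
Decompose cons/2: times(B, c) ≐ times(cons(Y, cons(Y, unit)), c),  succ(s(Y)) ≐ succ(s(succ(times(succ(k), one)))).
Decompose times/2: B ≐ cons(Y, cons(Y, unit)),  c ≐ c.
Bind B := cons(Y, cons(Y, unit)); no other remaining equation mentions B.
Delete trivial equation c ≐ c.
Decompose succ/1: s(Y) ≐ s(succ(times(succ(k), one))).
Decompose s/1: Y ≐ succ(times(succ(k), one)).
Bind Y := succ(times(succ(k), one)). Substituting into the earlier bindings gives R := cons(succ(times(succ(k), one)), unit), B := cons(succ(times(succ(k), one)), cons(succ(times(succ(k), one)), unit)).
MGU = { X1 := succ(k), R := cons(succ(times(succ(k), one)), unit), B := cons(succ(times(succ(k), one)), cons(succ(times(succ(k), one)), unit)), Y := succ(times(succ(k), one)) }, so B := cons(succ(times(succ(k), one)), cons(succ(times(succ(k), one)), unit)).

cons(succ(times(succ(k), one)), cons(succ(times(succ(k), one)), unit))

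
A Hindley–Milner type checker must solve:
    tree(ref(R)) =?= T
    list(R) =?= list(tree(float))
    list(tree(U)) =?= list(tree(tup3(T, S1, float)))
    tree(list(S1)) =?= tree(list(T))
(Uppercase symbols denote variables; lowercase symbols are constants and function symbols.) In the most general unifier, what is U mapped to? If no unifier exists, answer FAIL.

Bind T := tree(ref(R)); substituting into the 2 remaining equations that mention T gives: list(tree(U)) =?= list(tree(tup3(tree(ref(R)), S1, float))),  tree(list(S1)) =?= tree(list(tree(ref(R)))).
Decompose list/1: R =?= tree(float).
Bind R := tree(float); substituting into the remaining equations gives: list(tree(U)) =?= list(tree(tup3(tree(ref(tree(float))), S1, float))),  tree(list(S1)) =?= tree(list(tree(ref(tree(float))))). Substituting into the earlier binding gives T := tree(ref(tree(float))).
Decompose list/1: tree(U) =?= tree(tup3(tree(ref(tree(float))), S1, float)).
Decompose tree/1: U =?= tup3(tree(ref(tree(float))), S1, float).
Bind U := tup3(tree(ref(tree(float))), S1, float); no other remaining equation mentions U.
Decompose tree/1: list(S1) =?= list(tree(ref(tree(float)))).
Decompose list/1: S1 =?= tree(ref(tree(float))).
Bind S1 := tree(ref(tree(float))). Substituting into the earlier binding gives U := tup3(tree(ref(tree(float))), tree(ref(tree(float))), float).
MGU = { T -> tree(ref(tree(float))), R -> tree(float), U -> tup3(tree(ref(tree(float))), tree(ref(tree(float))), float), S1 -> tree(ref(tree(float))) }, so U -> tup3(tree(ref(tree(float))), tree(ref(tree(float))), float).

tup3(tree(ref(tree(float))), tree(ref(tree(float))), float)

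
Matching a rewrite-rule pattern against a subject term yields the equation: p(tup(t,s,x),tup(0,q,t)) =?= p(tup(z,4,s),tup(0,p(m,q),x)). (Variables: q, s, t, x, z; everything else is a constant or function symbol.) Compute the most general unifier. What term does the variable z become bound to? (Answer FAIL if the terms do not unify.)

FAIL

Decompose p/2: tup(t,s,x) =?= tup(z,4,s),  tup(0,q,t) =?= tup(0,p(m,q),x).
Decompose tup/3: t =?= z,  s =?= 4,  x =?= s.
Bind t := z; substituting into the one remaining equation that mentions t gives: tup(0,q,z) =?= tup(0,p(m,q),x).
Bind s := 4; substituting into the one remaining equation that mentions s gives: x =?= 4.
Bind x := 4; substituting into the remaining equation gives: tup(0,q,z) =?= tup(0,p(m,q),4).
Decompose tup/3: 0 =?= 0,  q =?= p(m,q),  z =?= 4.
Delete trivial equation 0 =?= 0.
Occurs check fails: q occurs in p(m,q); the equation q =?= p(m,q) has no finite solution.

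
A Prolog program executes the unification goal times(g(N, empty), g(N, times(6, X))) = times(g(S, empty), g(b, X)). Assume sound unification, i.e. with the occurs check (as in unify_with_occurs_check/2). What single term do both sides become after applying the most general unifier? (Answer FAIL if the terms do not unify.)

Decompose times/2: g(N, empty) = g(S, empty),  g(N, times(6, X)) = g(b, X).
Decompose g/2: N = S,  empty = empty.
Bind N := S; substituting into the one remaining equation that mentions N gives: g(S, times(6, X)) = g(b, X).
Delete trivial equation empty = empty.
Decompose g/2: S = b,  times(6, X) = X.
Bind S := b; no other remaining equation mentions S. Substituting into the earlier binding gives N := b.
Occurs check fails: X occurs in times(6, X); the equation X = times(6, X) has no finite solution.

FAIL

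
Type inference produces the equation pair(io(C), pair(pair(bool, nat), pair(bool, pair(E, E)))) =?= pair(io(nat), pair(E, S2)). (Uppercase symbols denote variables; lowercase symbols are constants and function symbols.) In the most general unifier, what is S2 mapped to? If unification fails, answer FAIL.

Decompose pair/2: io(C) =?= io(nat),  pair(pair(bool, nat), pair(bool, pair(E, E))) =?= pair(E, S2).
Decompose io/1: C =?= nat.
Bind C := nat; no other remaining equation mentions C.
Decompose pair/2: pair(bool, nat) =?= E,  pair(bool, pair(E, E)) =?= S2.
Bind E := pair(bool, nat); substituting into the remaining equation gives: pair(bool, pair(pair(bool, nat), pair(bool, nat))) =?= S2.
Bind S2 := pair(bool, pair(pair(bool, nat), pair(bool, nat))).
MGU = { C ↦ nat, E ↦ pair(bool, nat), S2 ↦ pair(bool, pair(pair(bool, nat), pair(bool, nat))) }, so S2 ↦ pair(bool, pair(pair(bool, nat), pair(bool, nat))).

pair(bool, pair(pair(bool, nat), pair(bool, nat)))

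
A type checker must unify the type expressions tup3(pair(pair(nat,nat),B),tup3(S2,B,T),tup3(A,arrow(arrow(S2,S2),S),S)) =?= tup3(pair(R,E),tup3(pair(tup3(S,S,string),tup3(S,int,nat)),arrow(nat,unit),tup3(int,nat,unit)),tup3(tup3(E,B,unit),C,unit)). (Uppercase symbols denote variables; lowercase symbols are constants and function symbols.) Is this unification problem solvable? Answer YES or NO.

YES

Decompose tup3/3: pair(pair(nat,nat),B) =?= pair(R,E),  tup3(S2,B,T) =?= tup3(pair(tup3(S,S,string),tup3(S,int,nat)),arrow(nat,unit),tup3(int,nat,unit)),  tup3(A,arrow(arrow(S2,S2),S),S) =?= tup3(tup3(E,B,unit),C,unit).
Decompose pair/2: pair(nat,nat) =?= R,  B =?= E.
Bind R := pair(nat,nat); no other remaining equation mentions R.
Bind B := E; substituting into the remaining equations gives: tup3(S2,E,T) =?= tup3(pair(tup3(S,S,string),tup3(S,int,nat)),arrow(nat,unit),tup3(int,nat,unit)),  tup3(A,arrow(arrow(S2,S2),S),S) =?= tup3(tup3(E,E,unit),C,unit).
Decompose tup3/3: S2 =?= pair(tup3(S,S,string),tup3(S,int,nat)),  E =?= arrow(nat,unit),  T =?= tup3(int,nat,unit).
Bind S2 := pair(tup3(S,S,string),tup3(S,int,nat)); substituting into the one remaining equation that mentions S2 gives: tup3(A,arrow(arrow(pair(tup3(S,S,string),tup3(S,int,nat)),pair(tup3(S,S,string),tup3(S,int,nat))),S),S) =?= tup3(tup3(E,E,unit),C,unit).
Bind E := arrow(nat,unit); substituting into the one remaining equation that mentions E gives: tup3(A,arrow(arrow(pair(tup3(S,S,string),tup3(S,int,nat)),pair(tup3(S,S,string),tup3(S,int,nat))),S),S) =?= tup3(tup3(arrow(nat,unit),arrow(nat,unit),unit),C,unit). Substituting into the earlier binding gives B := arrow(nat,unit).
Bind T := tup3(int,nat,unit); no other remaining equation mentions T.
Decompose tup3/3: A =?= tup3(arrow(nat,unit),arrow(nat,unit),unit),  arrow(arrow(pair(tup3(S,S,string),tup3(S,int,nat)),pair(tup3(S,S,string),tup3(S,int,nat))),S) =?= C,  S =?= unit.
Bind A := tup3(arrow(nat,unit),arrow(nat,unit),unit); no other remaining equation mentions A.
Bind C := arrow(arrow(pair(tup3(S,S,string),tup3(S,int,nat)),pair(tup3(S,S,string),tup3(S,int,nat))),S); no other remaining equation mentions C.
Bind S := unit. Substituting into the earlier bindings gives S2 := pair(tup3(unit,unit,string),tup3(unit,int,nat)), C := arrow(arrow(pair(tup3(unit,unit,string),tup3(unit,int,nat)),pair(tup3(unit,unit,string),tup3(unit,int,nat))),unit).
No equations remain and no clash or occurs-check failure arose, so a unifier exists.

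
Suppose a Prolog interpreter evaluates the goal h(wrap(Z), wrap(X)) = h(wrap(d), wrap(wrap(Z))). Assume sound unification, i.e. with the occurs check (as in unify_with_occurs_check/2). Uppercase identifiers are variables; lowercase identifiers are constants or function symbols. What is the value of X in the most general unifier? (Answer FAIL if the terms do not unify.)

Decompose h/2: wrap(Z) = wrap(d),  wrap(X) = wrap(wrap(Z)).
Decompose wrap/1: Z = d.
Bind Z := d; substituting into the remaining equation gives: wrap(X) = wrap(wrap(d)).
Decompose wrap/1: X = wrap(d).
Bind X := wrap(d).
MGU = { Z = d, X = wrap(d) }, so X = wrap(d).

wrap(d)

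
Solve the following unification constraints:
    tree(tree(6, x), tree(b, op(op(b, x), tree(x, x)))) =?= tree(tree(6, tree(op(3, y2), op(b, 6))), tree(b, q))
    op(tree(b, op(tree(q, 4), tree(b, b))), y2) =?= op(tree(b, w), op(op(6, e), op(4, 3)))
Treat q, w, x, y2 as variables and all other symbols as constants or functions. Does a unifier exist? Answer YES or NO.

YES

Decompose tree/2: tree(6, x) =?= tree(6, tree(op(3, y2), op(b, 6))),  tree(b, op(op(b, x), tree(x, x))) =?= tree(b, q).
Decompose tree/2: 6 =?= 6,  x =?= tree(op(3, y2), op(b, 6)).
Delete trivial equation 6 =?= 6.
Bind x := tree(op(3, y2), op(b, 6)); substituting into the one remaining equation that mentions x gives: tree(b, op(op(b, tree(op(3, y2), op(b, 6))), tree(tree(op(3, y2), op(b, 6)), tree(op(3, y2), op(b, 6))))) =?= tree(b, q).
Decompose tree/2: b =?= b,  op(op(b, tree(op(3, y2), op(b, 6))), tree(tree(op(3, y2), op(b, 6)), tree(op(3, y2), op(b, 6)))) =?= q.
Delete trivial equation b =?= b.
Bind q := op(op(b, tree(op(3, y2), op(b, 6))), tree(tree(op(3, y2), op(b, 6)), tree(op(3, y2), op(b, 6)))); substituting into the remaining equation gives: op(tree(b, op(tree(op(op(b, tree(op(3, y2), op(b, 6))), tree(tree(op(3, y2), op(b, 6)), tree(op(3, y2), op(b, 6)))), 4), tree(b, b))), y2) =?= op(tree(b, w), op(op(6, e), op(4, 3))).
Decompose op/2: tree(b, op(tree(op(op(b, tree(op(3, y2), op(b, 6))), tree(tree(op(3, y2), op(b, 6)), tree(op(3, y2), op(b, 6)))), 4), tree(b, b))) =?= tree(b, w),  y2 =?= op(op(6, e), op(4, 3)).
Decompose tree/2: b =?= b,  op(tree(op(op(b, tree(op(3, y2), op(b, 6))), tree(tree(op(3, y2), op(b, 6)), tree(op(3, y2), op(b, 6)))), 4), tree(b, b)) =?= w.
Delete trivial equation b =?= b.
Bind w := op(tree(op(op(b, tree(op(3, y2), op(b, 6))), tree(tree(op(3, y2), op(b, 6)), tree(op(3, y2), op(b, 6)))), 4), tree(b, b)); no other remaining equation mentions w.
Bind y2 := op(op(6, e), op(4, 3)). Substituting into the earlier bindings gives x := tree(op(3, op(op(6, e), op(4, 3))), op(b, 6)), q := op(op(b, tree(op(3, op(op(6, e), op(4, 3))), op(b, 6))), tree(tree(op(3, op(op(6, e), op(4, 3))), op(b, 6)), tree(op(3, op(op(6, e), op(4, 3))), op(b, 6)))), w := op(tree(op(op(b, tree(op(3, op(op(6, e), op(4, 3))), op(b, 6))), tree(tree(op(3, op(op(6, e), op(4, 3))), op(b, 6)), tree(op(3, op(op(6, e), op(4, 3))), op(b, 6)))), 4), tree(b, b)).
No equations remain and no clash or occurs-check failure arose, so a unifier exists.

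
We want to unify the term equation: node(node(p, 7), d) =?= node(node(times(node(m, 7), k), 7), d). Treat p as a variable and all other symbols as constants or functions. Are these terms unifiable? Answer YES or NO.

YES

Decompose node/2: node(p, 7) =?= node(times(node(m, 7), k), 7),  d =?= d.
Decompose node/2: p =?= times(node(m, 7), k),  7 =?= 7.
Bind p := times(node(m, 7), k); no other remaining equation mentions p.
Delete trivial equation 7 =?= 7.
Delete trivial equation d =?= d.
No equations remain and no clash or occurs-check failure arose, so a unifier exists.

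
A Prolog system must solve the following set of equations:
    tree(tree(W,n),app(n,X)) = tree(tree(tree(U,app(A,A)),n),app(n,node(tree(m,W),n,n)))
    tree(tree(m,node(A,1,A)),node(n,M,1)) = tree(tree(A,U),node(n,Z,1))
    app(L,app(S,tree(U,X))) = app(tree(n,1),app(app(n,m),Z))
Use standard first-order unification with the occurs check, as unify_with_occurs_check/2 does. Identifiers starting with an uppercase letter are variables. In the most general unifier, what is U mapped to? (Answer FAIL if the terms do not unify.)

Decompose tree/2: tree(W,n) = tree(tree(U,app(A,A)),n),  app(n,X) = app(n,node(tree(m,W),n,n)).
Decompose tree/2: W = tree(U,app(A,A)),  n = n.
Bind W := tree(U,app(A,A)); substituting into the one remaining equation that mentions W gives: app(n,X) = app(n,node(tree(m,tree(U,app(A,A))),n,n)).
Delete trivial equation n = n.
Decompose app/2: n = n,  X = node(tree(m,tree(U,app(A,A))),n,n).
Delete trivial equation n = n.
Bind X := node(tree(m,tree(U,app(A,A))),n,n); substituting into the one remaining equation that mentions X gives: app(L,app(S,tree(U,node(tree(m,tree(U,app(A,A))),n,n)))) = app(tree(n,1),app(app(n,m),Z)).
Decompose tree/2: tree(m,node(A,1,A)) = tree(A,U),  node(n,M,1) = node(n,Z,1).
Decompose tree/2: m = A,  node(A,1,A) = U.
Bind A := m; substituting into the 2 remaining equations that mention A gives: node(m,1,m) = U,  app(L,app(S,tree(U,node(tree(m,tree(U,app(m,m))),n,n)))) = app(tree(n,1),app(app(n,m),Z)). Substituting into the earlier bindings gives W := tree(U,app(m,m)), X := node(tree(m,tree(U,app(m,m))),n,n).
Bind U := node(m,1,m); substituting into the one remaining equation that mentions U gives: app(L,app(S,tree(node(m,1,m),node(tree(m,tree(node(m,1,m),app(m,m))),n,n)))) = app(tree(n,1),app(app(n,m),Z)). Substituting into the earlier bindings gives W := tree(node(m,1,m),app(m,m)), X := node(tree(m,tree(node(m,1,m),app(m,m))),n,n).
Decompose node/3: n = n,  M = Z,  1 = 1.
Delete trivial equation n = n.
Bind M := Z; no other remaining equation mentions M.
Delete trivial equation 1 = 1.
Decompose app/2: L = tree(n,1),  app(S,tree(node(m,1,m),node(tree(m,tree(node(m,1,m),app(m,m))),n,n))) = app(app(n,m),Z).
Bind L := tree(n,1); no other remaining equation mentions L.
Decompose app/2: S = app(n,m),  tree(node(m,1,m),node(tree(m,tree(node(m,1,m),app(m,m))),n,n)) = Z.
Bind S := app(n,m); no other remaining equation mentions S.
Bind Z := tree(node(m,1,m),node(tree(m,tree(node(m,1,m),app(m,m))),n,n)). Substituting into the earlier binding gives M := tree(node(m,1,m),node(tree(m,tree(node(m,1,m),app(m,m))),n,n)).
MGU = { W ↦ tree(node(m,1,m),app(m,m)), X ↦ node(tree(m,tree(node(m,1,m),app(m,m))),n,n), A ↦ m, U ↦ node(m,1,m), M ↦ tree(node(m,1,m),node(tree(m,tree(node(m,1,m),app(m,m))),n,n)), L ↦ tree(n,1), S ↦ app(n,m), Z ↦ tree(node(m,1,m),node(tree(m,tree(node(m,1,m),app(m,m))),n,n)) }, so U ↦ node(m,1,m).

node(m,1,m)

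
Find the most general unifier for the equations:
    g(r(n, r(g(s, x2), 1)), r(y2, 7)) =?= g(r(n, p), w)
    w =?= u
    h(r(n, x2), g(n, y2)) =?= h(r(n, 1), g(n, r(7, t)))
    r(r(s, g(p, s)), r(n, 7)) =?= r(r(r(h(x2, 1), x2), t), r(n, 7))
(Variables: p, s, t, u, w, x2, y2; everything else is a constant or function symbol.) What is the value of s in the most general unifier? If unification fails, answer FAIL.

Decompose g/2: r(n, r(g(s, x2), 1)) =?= r(n, p),  r(y2, 7) =?= w.
Decompose r/2: n =?= n,  r(g(s, x2), 1) =?= p.
Delete trivial equation n =?= n.
Bind p := r(g(s, x2), 1); substituting into the one remaining equation that mentions p gives: r(r(s, g(r(g(s, x2), 1), s)), r(n, 7)) =?= r(r(r(h(x2, 1), x2), t), r(n, 7)).
Bind w := r(y2, 7); substituting into the one remaining equation that mentions w gives: r(y2, 7) =?= u.
Bind u := r(y2, 7); no other remaining equation mentions u.
Decompose h/2: r(n, x2) =?= r(n, 1),  g(n, y2) =?= g(n, r(7, t)).
Decompose r/2: n =?= n,  x2 =?= 1.
Delete trivial equation n =?= n.
Bind x2 := 1; substituting into the one remaining equation that mentions x2 gives: r(r(s, g(r(g(s, 1), 1), s)), r(n, 7)) =?= r(r(r(h(1, 1), 1), t), r(n, 7)). Substituting into the earlier binding gives p := r(g(s, 1), 1).
Decompose g/2: n =?= n,  y2 =?= r(7, t).
Delete trivial equation n =?= n.
Bind y2 := r(7, t); no other remaining equation mentions y2. Substituting into the earlier bindings gives w := r(r(7, t), 7), u := r(r(7, t), 7).
Decompose r/2: r(s, g(r(g(s, 1), 1), s)) =?= r(r(h(1, 1), 1), t),  r(n, 7) =?= r(n, 7).
Decompose r/2: s =?= r(h(1, 1), 1),  g(r(g(s, 1), 1), s) =?= t.
Bind s := r(h(1, 1), 1); substituting into the one remaining equation that mentions s gives: g(r(g(r(h(1, 1), 1), 1), 1), r(h(1, 1), 1)) =?= t. Substituting into the earlier binding gives p := r(g(r(h(1, 1), 1), 1), 1).
Bind t := g(r(g(r(h(1, 1), 1), 1), 1), r(h(1, 1), 1)); no other remaining equation mentions t. Substituting into the earlier bindings gives w := r(r(7, g(r(g(r(h(1, 1), 1), 1), 1), r(h(1, 1), 1))), 7), u := r(r(7, g(r(g(r(h(1, 1), 1), 1), 1), r(h(1, 1), 1))), 7), y2 := r(7, g(r(g(r(h(1, 1), 1), 1), 1), r(h(1, 1), 1))).
Delete trivial equation r(n, 7) =?= r(n, 7).
MGU = { p := r(g(r(h(1, 1), 1), 1), 1), w := r(r(7, g(r(g(r(h(1, 1), 1), 1), 1), r(h(1, 1), 1))), 7), u := r(r(7, g(r(g(r(h(1, 1), 1), 1), 1), r(h(1, 1), 1))), 7), x2 := 1, y2 := r(7, g(r(g(r(h(1, 1), 1), 1), 1), r(h(1, 1), 1))), s := r(h(1, 1), 1), t := g(r(g(r(h(1, 1), 1), 1), 1), r(h(1, 1), 1)) }, so s := r(h(1, 1), 1).

r(h(1, 1), 1)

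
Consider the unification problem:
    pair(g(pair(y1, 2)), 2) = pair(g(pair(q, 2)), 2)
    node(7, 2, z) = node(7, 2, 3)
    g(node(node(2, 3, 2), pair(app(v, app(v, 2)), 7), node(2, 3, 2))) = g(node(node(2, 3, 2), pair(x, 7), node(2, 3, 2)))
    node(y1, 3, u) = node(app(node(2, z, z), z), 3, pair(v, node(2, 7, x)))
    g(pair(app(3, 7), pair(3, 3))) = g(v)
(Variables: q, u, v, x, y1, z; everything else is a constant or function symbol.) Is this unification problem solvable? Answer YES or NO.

Decompose pair/2: g(pair(y1, 2)) = g(pair(q, 2)),  2 = 2.
Decompose g/1: pair(y1, 2) = pair(q, 2).
Decompose pair/2: y1 = q,  2 = 2.
Bind y1 := q; substituting into the one remaining equation that mentions y1 gives: node(q, 3, u) = node(app(node(2, z, z), z), 3, pair(v, node(2, 7, x))).
Delete trivial equation 2 = 2.
Delete trivial equation 2 = 2.
Decompose node/3: 7 = 7,  2 = 2,  z = 3.
Delete trivial equation 7 = 7.
Delete trivial equation 2 = 2.
Bind z := 3; substituting into the one remaining equation that mentions z gives: node(q, 3, u) = node(app(node(2, 3, 3), 3), 3, pair(v, node(2, 7, x))).
Decompose g/1: node(node(2, 3, 2), pair(app(v, app(v, 2)), 7), node(2, 3, 2)) = node(node(2, 3, 2), pair(x, 7), node(2, 3, 2)).
Decompose node/3: node(2, 3, 2) = node(2, 3, 2),  pair(app(v, app(v, 2)), 7) = pair(x, 7),  node(2, 3, 2) = node(2, 3, 2).
Delete trivial equation node(2, 3, 2) = node(2, 3, 2).
Decompose pair/2: app(v, app(v, 2)) = x,  7 = 7.
Bind x := app(v, app(v, 2)); substituting into the one remaining equation that mentions x gives: node(q, 3, u) = node(app(node(2, 3, 3), 3), 3, pair(v, node(2, 7, app(v, app(v, 2))))).
Delete trivial equation 7 = 7.
Delete trivial equation node(2, 3, 2) = node(2, 3, 2).
Decompose node/3: q = app(node(2, 3, 3), 3),  3 = 3,  u = pair(v, node(2, 7, app(v, app(v, 2)))).
Bind q := app(node(2, 3, 3), 3); no other remaining equation mentions q. Substituting into the earlier binding gives y1 := app(node(2, 3, 3), 3).
Delete trivial equation 3 = 3.
Bind u := pair(v, node(2, 7, app(v, app(v, 2)))); no other remaining equation mentions u.
Decompose g/1: pair(app(3, 7), pair(3, 3)) = v.
Bind v := pair(app(3, 7), pair(3, 3)). Substituting into the earlier bindings gives x := app(pair(app(3, 7), pair(3, 3)), app(pair(app(3, 7), pair(3, 3)), 2)), u := pair(pair(app(3, 7), pair(3, 3)), node(2, 7, app(pair(app(3, 7), pair(3, 3)), app(pair(app(3, 7), pair(3, 3)), 2)))).
No equations remain and no clash or occurs-check failure arose, so a unifier exists.

YES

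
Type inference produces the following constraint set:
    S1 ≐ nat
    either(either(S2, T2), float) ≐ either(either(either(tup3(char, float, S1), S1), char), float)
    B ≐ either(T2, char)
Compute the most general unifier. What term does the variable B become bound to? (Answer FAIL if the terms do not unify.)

Bind S1 := nat; substituting into the one remaining equation that mentions S1 gives: either(either(S2, T2), float) ≐ either(either(either(tup3(char, float, nat), nat), char), float).
Decompose either/2: either(S2, T2) ≐ either(either(tup3(char, float, nat), nat), char),  float ≐ float.
Decompose either/2: S2 ≐ either(tup3(char, float, nat), nat),  T2 ≐ char.
Bind S2 := either(tup3(char, float, nat), nat); no other remaining equation mentions S2.
Bind T2 := char; substituting into the one remaining equation that mentions T2 gives: B ≐ either(char, char).
Delete trivial equation float ≐ float.
Bind B := either(char, char).
MGU = { S1 -> nat, S2 -> either(tup3(char, float, nat), nat), T2 -> char, B -> either(char, char) }, so B -> either(char, char).

either(char, char)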